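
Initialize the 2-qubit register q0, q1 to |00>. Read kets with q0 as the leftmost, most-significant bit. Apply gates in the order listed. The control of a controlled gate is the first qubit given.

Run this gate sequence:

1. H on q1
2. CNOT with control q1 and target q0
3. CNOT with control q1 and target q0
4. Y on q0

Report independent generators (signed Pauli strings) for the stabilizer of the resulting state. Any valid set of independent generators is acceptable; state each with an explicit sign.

The final state is stabilized by the group generated by +IX, -ZI; other independent generating sets are equally valid. Key observation: gates 2-3 undo each other exactly, leaving only the rest of the circuit to track.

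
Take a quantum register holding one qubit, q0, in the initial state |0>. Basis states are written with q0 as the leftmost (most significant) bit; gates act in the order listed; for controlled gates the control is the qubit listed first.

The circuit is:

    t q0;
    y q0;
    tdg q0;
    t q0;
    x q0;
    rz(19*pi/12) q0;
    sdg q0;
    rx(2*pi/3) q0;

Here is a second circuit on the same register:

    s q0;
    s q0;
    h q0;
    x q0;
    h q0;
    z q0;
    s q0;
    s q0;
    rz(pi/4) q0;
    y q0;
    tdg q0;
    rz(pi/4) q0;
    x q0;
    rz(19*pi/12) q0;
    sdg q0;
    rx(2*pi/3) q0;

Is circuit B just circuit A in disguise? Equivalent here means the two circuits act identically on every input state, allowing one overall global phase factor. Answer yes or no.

Yes — the two circuits implement the same unitary up to a global phase.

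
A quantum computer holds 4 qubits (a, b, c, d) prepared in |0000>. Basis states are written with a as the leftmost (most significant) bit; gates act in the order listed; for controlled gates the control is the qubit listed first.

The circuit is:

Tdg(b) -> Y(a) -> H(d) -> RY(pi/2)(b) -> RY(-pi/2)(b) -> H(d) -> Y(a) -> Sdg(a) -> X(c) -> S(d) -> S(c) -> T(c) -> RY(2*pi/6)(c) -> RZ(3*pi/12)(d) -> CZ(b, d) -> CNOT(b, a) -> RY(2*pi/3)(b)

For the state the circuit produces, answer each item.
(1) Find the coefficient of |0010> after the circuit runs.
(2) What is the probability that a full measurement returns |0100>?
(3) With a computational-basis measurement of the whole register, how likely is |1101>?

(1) The amplitude on |0010> is sqrt(3)*exp(5*I*pi/8)/4. Key observation: steps 2-7 multiply out to the identity, so the circuit reduces to the remaining gates.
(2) A full measurement returns |0100> with probability 3/16.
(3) A full measurement returns |1101> with probability 0.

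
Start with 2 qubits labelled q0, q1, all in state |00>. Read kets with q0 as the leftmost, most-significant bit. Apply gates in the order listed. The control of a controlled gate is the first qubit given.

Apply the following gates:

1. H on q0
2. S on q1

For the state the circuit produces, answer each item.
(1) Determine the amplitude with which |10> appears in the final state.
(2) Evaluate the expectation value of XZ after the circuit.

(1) The final state's coefficient on |10> equals sqrt(2)/2.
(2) In the final state, XZ has expectation 1.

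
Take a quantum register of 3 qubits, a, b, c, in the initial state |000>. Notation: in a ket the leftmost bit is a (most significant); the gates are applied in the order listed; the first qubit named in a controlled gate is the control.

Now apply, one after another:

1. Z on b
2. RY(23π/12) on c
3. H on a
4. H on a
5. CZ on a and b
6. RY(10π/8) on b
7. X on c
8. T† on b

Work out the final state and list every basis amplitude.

The resulting statevector has amplitude -sqrt(6)/8 - sqrt(2)/8 + sqrt(3)/4 on |000>, -sqrt(2)/8 + 1/4 + sqrt(6)/8 on |001>, (-2 - sqrt(2) + sqrt(6))*exp(3*I*pi/4)/8 on |010>, (sqrt(2) + sqrt(6) + 2*sqrt(3))*exp(3*I*pi/4)/8 on |011>, 0 on |100>, 0 on |101>, 0 on |110>, 0 on |111>. Key observation: gates 3-4 undo each other exactly, leaving only the rest of the circuit to track.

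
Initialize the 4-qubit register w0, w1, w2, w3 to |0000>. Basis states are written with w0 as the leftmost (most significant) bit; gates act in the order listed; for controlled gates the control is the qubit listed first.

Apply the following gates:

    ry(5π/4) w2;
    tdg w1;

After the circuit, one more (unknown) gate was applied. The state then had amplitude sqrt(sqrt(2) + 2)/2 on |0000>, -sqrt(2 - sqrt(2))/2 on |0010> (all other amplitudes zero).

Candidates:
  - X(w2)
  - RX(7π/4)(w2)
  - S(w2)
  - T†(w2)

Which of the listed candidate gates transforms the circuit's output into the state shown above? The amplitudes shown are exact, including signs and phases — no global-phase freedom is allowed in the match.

The unique candidate consistent with the amplitudes is X(w2).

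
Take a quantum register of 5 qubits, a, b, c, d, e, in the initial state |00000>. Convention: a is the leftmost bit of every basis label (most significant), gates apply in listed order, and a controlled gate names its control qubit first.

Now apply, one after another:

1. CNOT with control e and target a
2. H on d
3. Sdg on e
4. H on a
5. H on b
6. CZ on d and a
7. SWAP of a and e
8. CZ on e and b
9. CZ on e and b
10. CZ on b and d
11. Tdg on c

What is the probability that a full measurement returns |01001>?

The probability of measuring |01001> is 1/8.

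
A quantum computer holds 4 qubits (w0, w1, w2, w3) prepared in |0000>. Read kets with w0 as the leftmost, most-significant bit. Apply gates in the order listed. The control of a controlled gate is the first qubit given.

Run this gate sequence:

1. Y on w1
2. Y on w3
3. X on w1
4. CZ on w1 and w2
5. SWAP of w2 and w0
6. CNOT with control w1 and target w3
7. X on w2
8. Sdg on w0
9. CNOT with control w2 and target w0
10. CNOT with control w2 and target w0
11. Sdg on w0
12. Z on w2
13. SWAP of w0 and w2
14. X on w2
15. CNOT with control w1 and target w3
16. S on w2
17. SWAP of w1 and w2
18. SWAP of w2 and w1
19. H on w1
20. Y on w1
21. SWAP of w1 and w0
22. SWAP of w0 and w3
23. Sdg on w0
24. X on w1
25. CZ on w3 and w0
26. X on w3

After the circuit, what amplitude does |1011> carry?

The final state's coefficient on |1011> equals -sqrt(2)*I/2.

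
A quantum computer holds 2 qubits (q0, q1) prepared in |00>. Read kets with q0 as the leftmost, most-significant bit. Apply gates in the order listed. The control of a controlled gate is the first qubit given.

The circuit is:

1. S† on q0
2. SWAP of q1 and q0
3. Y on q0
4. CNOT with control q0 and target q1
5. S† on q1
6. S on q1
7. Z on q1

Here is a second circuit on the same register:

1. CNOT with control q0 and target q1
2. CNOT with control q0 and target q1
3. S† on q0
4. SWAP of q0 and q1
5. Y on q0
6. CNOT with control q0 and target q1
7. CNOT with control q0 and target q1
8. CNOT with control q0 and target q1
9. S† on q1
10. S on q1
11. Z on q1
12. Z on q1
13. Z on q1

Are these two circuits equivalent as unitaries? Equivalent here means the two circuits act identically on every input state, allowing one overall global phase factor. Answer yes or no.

Yes — the two circuits implement the same unitary up to a global phase.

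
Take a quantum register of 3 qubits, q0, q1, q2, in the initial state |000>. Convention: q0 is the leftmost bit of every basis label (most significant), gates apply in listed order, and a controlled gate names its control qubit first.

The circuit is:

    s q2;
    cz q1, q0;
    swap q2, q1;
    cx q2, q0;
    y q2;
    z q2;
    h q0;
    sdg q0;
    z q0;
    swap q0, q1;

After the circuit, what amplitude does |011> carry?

The amplitude on |011> is sqrt(2)/2.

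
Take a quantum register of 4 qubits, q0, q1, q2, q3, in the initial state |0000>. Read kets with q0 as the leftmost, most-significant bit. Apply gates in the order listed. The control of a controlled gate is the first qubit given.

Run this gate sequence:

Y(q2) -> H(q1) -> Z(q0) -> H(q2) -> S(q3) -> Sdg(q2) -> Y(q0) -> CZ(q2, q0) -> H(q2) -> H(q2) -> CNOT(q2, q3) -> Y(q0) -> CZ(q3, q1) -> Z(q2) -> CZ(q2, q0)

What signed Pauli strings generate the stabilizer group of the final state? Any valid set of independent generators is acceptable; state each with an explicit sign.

The stabilizer group can be generated by +IXIZ, +IZXY, +ZIII, +IIZZ, among other valid generating sets.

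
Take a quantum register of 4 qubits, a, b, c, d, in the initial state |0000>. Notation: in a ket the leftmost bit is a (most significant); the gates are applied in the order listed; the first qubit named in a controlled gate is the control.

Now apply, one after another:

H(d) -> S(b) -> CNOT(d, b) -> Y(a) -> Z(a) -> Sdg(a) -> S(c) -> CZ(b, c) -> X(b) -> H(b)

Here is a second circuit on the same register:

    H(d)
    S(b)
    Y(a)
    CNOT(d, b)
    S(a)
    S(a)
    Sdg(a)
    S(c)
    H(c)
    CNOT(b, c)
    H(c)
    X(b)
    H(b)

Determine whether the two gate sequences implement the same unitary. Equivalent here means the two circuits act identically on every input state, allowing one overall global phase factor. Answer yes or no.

Yes: on every input state the two circuits agree up to one overall phase factor.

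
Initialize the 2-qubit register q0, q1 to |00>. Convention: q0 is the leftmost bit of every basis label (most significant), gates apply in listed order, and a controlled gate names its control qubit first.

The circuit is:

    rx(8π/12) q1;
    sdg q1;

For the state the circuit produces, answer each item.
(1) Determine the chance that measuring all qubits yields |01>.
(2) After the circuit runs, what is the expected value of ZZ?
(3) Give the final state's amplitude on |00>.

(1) A full measurement returns |01> with probability 3/4.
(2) The expectation value of ZZ is -1/2.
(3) |00> carries amplitude 1/2 in the final state.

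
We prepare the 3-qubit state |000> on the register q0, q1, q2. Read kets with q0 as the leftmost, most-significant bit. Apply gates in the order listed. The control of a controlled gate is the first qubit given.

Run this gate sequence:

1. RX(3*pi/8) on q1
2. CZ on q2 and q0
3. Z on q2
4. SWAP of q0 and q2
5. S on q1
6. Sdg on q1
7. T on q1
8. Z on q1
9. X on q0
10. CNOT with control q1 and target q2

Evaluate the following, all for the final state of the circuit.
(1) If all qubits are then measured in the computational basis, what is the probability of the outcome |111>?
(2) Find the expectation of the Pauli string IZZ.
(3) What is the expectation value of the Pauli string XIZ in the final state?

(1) Outcome |111> occurs with probability sin(3*pi/16)**2. Key observation: steps 5-6 multiply out to the identity, so the circuit reduces to the remaining gates.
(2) In the final state, IZZ has expectation 1.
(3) The expectation value of XIZ is 0.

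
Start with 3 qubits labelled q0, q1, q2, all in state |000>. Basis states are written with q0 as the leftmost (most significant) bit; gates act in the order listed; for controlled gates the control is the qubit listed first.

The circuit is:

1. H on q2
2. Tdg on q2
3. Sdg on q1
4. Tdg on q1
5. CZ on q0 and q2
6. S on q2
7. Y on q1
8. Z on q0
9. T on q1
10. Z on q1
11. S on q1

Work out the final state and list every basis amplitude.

The resulting statevector has amplitude sqrt(2)*exp(I*pi/4)/2 on |010>, sqrt(2)*I/2 on |011>, and 0 on every other basis state.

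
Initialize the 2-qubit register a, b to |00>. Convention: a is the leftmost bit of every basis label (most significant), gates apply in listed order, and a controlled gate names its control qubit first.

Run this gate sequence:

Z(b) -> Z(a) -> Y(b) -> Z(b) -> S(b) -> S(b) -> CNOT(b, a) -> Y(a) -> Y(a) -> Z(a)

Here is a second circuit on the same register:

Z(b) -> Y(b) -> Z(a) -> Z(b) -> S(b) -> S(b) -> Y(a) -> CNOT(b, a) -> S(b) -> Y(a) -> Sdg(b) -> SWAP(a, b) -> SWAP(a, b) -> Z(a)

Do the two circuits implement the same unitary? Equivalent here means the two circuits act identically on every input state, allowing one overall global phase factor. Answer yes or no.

No: there is an input state on which the two circuits produce genuinely different outputs (not merely differing by a phase).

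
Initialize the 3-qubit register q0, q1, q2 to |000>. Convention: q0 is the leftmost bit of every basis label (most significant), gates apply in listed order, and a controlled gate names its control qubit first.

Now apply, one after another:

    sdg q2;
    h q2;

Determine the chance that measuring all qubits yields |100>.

The probability of measuring |100> is 0.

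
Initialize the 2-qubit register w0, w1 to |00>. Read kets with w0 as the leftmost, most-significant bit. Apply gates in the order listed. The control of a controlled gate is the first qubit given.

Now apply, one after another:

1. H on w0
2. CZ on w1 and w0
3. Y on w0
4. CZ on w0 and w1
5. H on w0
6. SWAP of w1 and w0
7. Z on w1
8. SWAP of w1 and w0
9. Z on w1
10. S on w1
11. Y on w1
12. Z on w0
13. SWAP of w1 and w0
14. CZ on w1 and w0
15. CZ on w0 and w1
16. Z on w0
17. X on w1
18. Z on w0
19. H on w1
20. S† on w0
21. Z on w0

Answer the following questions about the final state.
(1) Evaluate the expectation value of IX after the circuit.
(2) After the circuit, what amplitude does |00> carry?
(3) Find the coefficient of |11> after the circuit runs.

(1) The expectation value of IX is 1.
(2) The amplitude on |00> is 0.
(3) |11> carries amplitude sqrt(2)*I/2 in the final state.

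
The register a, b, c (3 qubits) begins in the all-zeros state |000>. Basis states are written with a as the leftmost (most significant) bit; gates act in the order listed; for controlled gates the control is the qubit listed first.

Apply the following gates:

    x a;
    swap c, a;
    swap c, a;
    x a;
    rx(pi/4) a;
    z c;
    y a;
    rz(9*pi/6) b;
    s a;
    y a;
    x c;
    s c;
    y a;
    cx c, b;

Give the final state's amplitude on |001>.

|001> carries amplitude 0 in the final state. Key observation: gates 1-4 undo each other exactly, leaving only the rest of the circuit to track.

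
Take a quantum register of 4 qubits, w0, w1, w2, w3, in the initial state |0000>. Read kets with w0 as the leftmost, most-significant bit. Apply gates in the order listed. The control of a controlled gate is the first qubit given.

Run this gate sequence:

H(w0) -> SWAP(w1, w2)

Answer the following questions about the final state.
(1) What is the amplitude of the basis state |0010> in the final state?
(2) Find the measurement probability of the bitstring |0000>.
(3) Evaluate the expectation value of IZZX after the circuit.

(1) |0010> carries amplitude 0 in the final state.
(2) Outcome |0000> occurs with probability 1/2.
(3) In the final state, IZZX has expectation 0.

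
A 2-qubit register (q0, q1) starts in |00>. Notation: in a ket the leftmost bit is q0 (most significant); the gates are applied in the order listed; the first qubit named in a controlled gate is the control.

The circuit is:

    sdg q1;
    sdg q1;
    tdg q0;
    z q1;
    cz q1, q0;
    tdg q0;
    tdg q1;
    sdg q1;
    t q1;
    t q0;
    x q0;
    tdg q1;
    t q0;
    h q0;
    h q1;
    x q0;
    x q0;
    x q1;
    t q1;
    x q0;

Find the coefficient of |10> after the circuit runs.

The final state's coefficient on |10> equals exp(I*pi/4)/2.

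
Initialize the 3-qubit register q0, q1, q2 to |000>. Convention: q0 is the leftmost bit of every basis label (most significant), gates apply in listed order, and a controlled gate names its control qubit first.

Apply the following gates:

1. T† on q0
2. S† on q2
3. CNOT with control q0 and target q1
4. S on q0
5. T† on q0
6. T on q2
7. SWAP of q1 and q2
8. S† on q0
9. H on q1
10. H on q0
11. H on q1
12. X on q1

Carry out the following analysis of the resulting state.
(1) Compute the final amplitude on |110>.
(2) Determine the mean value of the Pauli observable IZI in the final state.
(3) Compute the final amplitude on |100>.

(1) |110> carries amplitude sqrt(2)/2 in the final state.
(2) In the final state, IZI has expectation -1.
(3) The amplitude on |100> is 0.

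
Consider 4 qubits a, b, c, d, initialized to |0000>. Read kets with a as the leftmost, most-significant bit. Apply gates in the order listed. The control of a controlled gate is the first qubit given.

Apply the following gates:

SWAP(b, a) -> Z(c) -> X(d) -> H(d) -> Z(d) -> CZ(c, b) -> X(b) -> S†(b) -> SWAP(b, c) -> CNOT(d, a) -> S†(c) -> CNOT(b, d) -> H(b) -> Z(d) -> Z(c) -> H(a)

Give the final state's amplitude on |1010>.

The final state's coefficient on |1010> equals sqrt(2)/4.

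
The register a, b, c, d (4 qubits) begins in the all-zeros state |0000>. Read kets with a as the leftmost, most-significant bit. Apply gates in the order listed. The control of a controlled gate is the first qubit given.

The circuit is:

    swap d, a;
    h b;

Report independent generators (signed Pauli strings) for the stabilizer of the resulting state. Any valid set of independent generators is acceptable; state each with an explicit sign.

The final state is stabilized by the group generated by +IXII, +ZIII, +IIZI, +IIIZ; other independent generating sets are equally valid.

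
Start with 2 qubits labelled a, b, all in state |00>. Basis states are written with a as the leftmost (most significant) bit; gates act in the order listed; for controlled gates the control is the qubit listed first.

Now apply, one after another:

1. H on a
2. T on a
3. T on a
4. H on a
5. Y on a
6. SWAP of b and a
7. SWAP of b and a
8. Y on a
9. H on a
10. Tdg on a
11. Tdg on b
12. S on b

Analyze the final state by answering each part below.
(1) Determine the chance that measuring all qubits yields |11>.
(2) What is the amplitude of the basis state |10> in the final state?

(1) Outcome |11> occurs with probability 0. Key observation: gates 3-10 undo each other exactly, leaving only the rest of the circuit to track.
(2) |10> carries amplitude sqrt(2)*exp(I*pi/4)/2 in the final state.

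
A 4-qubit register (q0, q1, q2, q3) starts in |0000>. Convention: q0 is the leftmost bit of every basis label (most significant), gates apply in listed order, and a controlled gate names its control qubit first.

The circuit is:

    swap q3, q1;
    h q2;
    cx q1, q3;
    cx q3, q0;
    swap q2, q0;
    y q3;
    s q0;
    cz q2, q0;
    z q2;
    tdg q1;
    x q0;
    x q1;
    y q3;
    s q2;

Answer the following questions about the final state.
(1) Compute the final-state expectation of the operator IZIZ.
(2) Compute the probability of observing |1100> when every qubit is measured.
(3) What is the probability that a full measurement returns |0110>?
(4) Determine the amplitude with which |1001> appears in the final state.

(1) The observable IZIZ averages to -1.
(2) A full measurement returns |1100> with probability 1/2.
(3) The probability of measuring |0110> is 0.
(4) |1001> carries amplitude 0 in the final state.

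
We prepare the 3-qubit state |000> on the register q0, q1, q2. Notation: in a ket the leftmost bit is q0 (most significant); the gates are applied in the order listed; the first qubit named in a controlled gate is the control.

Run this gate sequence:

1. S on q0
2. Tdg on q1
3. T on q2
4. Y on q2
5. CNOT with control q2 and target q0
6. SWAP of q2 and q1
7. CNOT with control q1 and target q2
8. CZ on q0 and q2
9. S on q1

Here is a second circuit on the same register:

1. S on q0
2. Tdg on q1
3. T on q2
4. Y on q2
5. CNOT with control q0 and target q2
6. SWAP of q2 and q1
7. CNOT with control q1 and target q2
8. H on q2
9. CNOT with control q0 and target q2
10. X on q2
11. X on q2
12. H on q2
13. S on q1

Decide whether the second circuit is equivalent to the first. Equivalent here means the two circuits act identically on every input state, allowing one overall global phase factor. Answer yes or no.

No, they are not equivalent — no single phase factor reconciles the two unitaries.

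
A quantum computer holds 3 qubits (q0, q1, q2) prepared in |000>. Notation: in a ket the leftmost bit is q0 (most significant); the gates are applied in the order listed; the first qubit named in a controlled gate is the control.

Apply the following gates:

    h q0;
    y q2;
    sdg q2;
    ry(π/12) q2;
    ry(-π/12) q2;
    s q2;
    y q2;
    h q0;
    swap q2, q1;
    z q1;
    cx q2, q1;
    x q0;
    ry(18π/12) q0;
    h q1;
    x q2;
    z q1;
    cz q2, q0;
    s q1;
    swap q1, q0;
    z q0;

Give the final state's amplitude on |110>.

|110> carries amplitude 0 in the final state. Key observation: gates 1-8 undo each other exactly, leaving only the rest of the circuit to track.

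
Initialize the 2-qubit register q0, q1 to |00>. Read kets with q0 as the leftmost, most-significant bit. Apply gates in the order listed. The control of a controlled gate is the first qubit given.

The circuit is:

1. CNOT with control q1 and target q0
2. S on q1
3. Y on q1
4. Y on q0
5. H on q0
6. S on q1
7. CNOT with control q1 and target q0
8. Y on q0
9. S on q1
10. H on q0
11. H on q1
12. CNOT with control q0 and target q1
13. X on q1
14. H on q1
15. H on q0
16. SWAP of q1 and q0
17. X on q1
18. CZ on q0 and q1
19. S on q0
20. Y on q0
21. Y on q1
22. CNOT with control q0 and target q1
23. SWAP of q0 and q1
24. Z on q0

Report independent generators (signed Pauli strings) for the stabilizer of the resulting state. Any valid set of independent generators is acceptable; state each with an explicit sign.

One valid set of independent stabilizer generators is -XI, +IZ (any independent generating set of the same group is equally correct).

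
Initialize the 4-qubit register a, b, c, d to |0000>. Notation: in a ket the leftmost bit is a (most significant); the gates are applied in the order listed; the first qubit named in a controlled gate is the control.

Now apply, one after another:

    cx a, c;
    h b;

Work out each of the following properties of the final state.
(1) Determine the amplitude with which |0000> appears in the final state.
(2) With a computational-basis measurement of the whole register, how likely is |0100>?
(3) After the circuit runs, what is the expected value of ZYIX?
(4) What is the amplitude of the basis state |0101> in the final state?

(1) The final state's coefficient on |0000> equals sqrt(2)/2.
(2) The probability of measuring |0100> is 1/2.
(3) In the final state, ZYIX has expectation 0.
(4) |0101> carries amplitude 0 in the final state.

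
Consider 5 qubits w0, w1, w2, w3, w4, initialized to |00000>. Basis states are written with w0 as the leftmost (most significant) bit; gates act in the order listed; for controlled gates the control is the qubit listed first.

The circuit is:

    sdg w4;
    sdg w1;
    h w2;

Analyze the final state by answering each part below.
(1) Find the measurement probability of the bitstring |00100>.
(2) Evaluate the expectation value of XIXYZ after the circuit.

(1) Outcome |00100> occurs with probability 1/2.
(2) In the final state, XIXYZ has expectation 0.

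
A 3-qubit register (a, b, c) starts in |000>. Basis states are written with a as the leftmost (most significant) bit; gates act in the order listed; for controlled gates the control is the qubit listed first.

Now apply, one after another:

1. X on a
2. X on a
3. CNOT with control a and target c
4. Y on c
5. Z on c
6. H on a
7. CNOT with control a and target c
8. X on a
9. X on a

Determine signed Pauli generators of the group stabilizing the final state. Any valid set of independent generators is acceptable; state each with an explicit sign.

One valid set of independent stabilizer generators is +XIX, -ZIZ, +IZI (any independent generating set of the same group is equally correct).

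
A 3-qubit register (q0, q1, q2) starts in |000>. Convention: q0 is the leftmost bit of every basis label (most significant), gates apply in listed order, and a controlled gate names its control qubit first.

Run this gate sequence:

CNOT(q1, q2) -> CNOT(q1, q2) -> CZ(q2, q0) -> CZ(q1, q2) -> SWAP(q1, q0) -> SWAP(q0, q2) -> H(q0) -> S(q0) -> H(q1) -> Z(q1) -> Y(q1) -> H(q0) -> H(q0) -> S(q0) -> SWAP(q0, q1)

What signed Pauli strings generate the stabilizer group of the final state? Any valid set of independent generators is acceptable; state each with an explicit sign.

The final state is stabilized by the group generated by +XII, -IXI, +IIZ; other independent generating sets are equally valid. Key observation: gates 1-2 undo each other exactly, leaving only the rest of the circuit to track.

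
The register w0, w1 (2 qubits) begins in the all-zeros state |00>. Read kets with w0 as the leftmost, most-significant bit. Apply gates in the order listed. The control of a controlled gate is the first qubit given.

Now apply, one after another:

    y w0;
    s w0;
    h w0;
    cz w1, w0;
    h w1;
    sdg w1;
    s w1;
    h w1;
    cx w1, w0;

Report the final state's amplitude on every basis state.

The final amplitudes are -sqrt(2)/2 on |00>, 0 on |01>, sqrt(2)/2 on |10>, 0 on |11>. Key observation: steps 5-8 multiply out to the identity, so the circuit reduces to the remaining gates.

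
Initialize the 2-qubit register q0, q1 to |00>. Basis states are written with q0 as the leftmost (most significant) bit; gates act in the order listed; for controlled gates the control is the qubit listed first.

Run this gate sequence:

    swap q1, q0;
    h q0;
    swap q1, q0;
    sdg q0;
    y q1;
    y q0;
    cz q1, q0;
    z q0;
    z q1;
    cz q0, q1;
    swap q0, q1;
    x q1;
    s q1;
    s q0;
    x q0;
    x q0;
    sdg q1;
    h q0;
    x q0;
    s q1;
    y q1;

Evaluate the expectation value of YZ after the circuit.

The expectation value of YZ is -1.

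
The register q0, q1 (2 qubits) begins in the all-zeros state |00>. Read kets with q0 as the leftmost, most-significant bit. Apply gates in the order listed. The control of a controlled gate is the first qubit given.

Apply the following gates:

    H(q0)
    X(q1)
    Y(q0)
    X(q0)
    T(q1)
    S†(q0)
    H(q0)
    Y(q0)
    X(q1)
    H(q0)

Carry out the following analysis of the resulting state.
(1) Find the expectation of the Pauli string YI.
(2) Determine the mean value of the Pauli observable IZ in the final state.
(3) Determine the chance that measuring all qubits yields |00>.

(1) The expectation value of YI is 1.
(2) In the final state, IZ has expectation 1.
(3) The probability of measuring |00> is 1/2.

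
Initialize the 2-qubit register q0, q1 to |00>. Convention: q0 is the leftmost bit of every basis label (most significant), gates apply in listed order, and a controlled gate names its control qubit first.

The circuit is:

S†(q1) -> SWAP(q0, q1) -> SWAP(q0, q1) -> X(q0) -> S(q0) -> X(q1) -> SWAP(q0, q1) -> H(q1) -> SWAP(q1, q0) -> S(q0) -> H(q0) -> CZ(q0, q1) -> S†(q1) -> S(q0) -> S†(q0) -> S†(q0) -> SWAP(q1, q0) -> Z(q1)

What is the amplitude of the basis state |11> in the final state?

|11> carries amplitude 1/2 - I/2 in the final state. Key observation: the block from step 14 through step 15 cancels to the identity and can be dropped.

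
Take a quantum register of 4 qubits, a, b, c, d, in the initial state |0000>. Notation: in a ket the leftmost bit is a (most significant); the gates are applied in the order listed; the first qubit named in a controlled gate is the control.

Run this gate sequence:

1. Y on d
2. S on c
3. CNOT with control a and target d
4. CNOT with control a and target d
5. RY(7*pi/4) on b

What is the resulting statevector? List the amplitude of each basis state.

The resulting statevector has amplitude -I*sqrt(sqrt(2) + 2)/2 on |0001>, I*sqrt(2 - sqrt(2))/2 on |0101>, and 0 on every other basis state.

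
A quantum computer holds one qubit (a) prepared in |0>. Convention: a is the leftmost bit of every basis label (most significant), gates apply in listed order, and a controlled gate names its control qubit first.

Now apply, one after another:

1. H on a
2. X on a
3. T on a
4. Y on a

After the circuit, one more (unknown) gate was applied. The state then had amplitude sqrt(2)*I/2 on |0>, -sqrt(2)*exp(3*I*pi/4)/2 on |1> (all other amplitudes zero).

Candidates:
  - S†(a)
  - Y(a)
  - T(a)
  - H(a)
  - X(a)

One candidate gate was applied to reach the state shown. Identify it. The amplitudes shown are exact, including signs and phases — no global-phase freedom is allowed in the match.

The applied gate was X(a).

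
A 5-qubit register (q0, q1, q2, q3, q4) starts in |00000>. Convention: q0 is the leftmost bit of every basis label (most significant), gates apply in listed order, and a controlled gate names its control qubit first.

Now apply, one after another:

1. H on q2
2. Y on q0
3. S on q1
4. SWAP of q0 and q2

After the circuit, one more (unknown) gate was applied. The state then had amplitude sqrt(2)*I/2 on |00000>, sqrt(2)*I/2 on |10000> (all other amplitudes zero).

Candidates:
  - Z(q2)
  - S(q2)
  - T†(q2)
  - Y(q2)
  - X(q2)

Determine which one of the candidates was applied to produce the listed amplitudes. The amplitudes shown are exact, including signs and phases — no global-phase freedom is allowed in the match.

It was X(q2) that produced the state shown.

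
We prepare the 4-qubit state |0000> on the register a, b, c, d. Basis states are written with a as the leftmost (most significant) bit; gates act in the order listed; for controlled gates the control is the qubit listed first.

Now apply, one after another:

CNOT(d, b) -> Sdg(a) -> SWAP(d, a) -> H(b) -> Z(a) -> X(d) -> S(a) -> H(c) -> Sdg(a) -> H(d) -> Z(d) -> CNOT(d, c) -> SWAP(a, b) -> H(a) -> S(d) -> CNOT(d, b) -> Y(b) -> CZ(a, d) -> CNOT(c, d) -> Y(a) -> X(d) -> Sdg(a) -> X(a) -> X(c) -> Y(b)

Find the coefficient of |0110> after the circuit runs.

The amplitude on |0110> is I/2.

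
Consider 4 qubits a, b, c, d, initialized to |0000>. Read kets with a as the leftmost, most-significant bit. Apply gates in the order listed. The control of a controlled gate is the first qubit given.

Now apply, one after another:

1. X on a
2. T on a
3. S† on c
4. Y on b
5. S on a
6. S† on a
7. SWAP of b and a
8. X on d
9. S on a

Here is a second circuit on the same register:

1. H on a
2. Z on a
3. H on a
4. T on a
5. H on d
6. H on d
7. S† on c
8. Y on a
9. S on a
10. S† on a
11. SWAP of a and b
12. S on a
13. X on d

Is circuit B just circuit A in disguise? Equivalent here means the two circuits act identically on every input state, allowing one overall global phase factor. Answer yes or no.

No — the two circuits implement different unitaries, even allowing a global phase.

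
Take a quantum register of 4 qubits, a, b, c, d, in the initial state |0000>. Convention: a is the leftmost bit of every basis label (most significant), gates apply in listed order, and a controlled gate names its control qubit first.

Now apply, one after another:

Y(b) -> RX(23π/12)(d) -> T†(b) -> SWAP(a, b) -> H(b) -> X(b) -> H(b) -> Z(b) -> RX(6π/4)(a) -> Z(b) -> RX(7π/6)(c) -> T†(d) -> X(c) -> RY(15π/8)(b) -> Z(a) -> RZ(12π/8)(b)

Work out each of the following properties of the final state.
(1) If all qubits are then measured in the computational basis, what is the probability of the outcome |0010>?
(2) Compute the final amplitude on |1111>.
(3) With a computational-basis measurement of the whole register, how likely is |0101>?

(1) Outcome |0010> occurs with probability -sqrt(3)*cos(pi/16)**2/16 - 3*sqrt(1/2 - sqrt(2)/4)*sqrt(sqrt(2)/4 + 1/2)*cos(pi/16)**2/16 - sqrt(6)*cos(pi/16)**2/64 + sqrt(2)*cos(pi/16)**2/32 + sqrt(3)*sqrt(1/2 - sqrt(2)/4)*sqrt(sqrt(2)/4 + 1/2)*cos(pi/16)**2/8 + cos(pi/16)**2/8. Key observation: the block from step 5 through step 8 cancels to the identity and can be dropped.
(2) The final state's coefficient on |1111> equals sqrt(3)*I*sqrt(sqrt(2)/4 + 1/2)*exp(3*I*pi/4)*sin(pi/16)/8 + sqrt(3)*I*sqrt(1/2 - sqrt(2)/4)*exp(3*I*pi/4)*sin(pi/16)/8 - I*sqrt(sqrt(2)/4 + 1/2)*exp(3*I*pi/4)*sin(pi/16)/8 - 3*I*sqrt(1/2 - sqrt(2)/4)*exp(3*I*pi/4)*sin(pi/16)/8.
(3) Outcome |0101> occurs with probability -sqrt(3)*sqrt(1/2 - sqrt(2)/4)*sqrt(sqrt(2)/4 + 1/2)*sin(pi/16)**2/8 - 3*sqrt(1/2 - sqrt(2)/4)*sqrt(sqrt(2)/4 + 1/2)*sin(pi/16)**2/16 - sqrt(2)*sin(pi/16)**2/32 - sqrt(6)*sin(pi/16)**2/64 + sqrt(3)*sin(pi/16)**2/16 + sin(pi/16)**2/8.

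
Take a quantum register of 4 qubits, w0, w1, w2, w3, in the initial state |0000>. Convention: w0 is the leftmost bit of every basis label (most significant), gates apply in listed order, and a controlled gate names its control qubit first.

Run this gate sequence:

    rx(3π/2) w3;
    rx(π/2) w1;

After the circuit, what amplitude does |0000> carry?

The final state's coefficient on |0000> equals -1/2.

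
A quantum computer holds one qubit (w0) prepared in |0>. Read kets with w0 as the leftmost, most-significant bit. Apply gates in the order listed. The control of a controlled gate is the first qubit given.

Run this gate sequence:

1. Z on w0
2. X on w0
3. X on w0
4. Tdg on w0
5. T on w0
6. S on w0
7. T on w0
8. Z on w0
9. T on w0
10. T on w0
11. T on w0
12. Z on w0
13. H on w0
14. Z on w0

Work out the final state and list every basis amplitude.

The final amplitudes are sqrt(2)/2 on |0>, -sqrt(2)/2 on |1>.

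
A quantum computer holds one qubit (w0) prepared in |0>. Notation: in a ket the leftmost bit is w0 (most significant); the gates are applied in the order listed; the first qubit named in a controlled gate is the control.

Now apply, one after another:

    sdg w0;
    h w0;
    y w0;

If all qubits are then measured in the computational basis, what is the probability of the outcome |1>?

Outcome |1> occurs with probability 1/2.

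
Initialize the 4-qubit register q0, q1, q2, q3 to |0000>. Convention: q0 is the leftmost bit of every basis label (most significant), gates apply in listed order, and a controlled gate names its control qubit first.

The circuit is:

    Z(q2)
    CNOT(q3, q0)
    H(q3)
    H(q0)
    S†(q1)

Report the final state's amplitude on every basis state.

After the circuit, the state carries amplitude 1/2 on |0000>, 1/2 on |0001>, 1/2 on |1000>, 1/2 on |1001>, and 0 on every other basis state.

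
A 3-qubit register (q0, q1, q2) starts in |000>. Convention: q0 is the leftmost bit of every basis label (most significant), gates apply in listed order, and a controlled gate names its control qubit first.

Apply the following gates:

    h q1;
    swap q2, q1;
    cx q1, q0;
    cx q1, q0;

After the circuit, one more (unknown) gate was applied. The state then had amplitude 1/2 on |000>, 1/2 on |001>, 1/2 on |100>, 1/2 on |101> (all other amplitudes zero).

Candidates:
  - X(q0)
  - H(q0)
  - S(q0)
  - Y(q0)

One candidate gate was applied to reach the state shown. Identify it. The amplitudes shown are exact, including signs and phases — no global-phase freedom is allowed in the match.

The unique candidate consistent with the amplitudes is H(q0). Key observation: steps 3-4 multiply out to the identity, so the circuit reduces to the remaining gates.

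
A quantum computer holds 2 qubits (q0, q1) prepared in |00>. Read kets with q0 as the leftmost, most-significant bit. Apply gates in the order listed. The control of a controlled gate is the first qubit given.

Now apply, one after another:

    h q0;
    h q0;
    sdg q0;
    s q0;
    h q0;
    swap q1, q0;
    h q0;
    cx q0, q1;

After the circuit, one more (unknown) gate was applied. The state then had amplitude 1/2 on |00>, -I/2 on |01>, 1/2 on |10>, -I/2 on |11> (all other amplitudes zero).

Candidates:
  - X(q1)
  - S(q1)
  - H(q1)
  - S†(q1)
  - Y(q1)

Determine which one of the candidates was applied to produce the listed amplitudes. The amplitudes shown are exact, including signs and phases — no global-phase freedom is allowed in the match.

The applied gate was S†(q1). Key observation: steps 2-5 multiply out to the identity, so the circuit reduces to the remaining gates.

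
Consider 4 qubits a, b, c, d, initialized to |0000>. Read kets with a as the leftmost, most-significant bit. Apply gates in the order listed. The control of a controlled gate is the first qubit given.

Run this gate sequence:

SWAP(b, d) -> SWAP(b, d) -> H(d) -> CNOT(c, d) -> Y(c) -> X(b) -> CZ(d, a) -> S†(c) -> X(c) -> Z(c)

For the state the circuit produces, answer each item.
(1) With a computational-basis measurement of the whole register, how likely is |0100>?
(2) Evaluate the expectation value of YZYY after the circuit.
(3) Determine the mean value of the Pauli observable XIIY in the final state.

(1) A full measurement returns |0100> with probability 1/2. Key observation: gates 1-2 undo each other exactly, leaving only the rest of the circuit to track.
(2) The observable YZYY averages to 0.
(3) In the final state, XIIY has expectation 0.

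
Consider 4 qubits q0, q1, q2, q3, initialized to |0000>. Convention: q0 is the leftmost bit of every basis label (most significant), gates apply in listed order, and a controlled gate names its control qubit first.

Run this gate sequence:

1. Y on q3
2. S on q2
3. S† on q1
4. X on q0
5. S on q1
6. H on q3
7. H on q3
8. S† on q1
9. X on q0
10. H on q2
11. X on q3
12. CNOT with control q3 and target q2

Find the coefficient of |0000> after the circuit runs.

The amplitude on |0000> is sqrt(2)*I/2. Key observation: steps 4-9 multiply out to the identity, so the circuit reduces to the remaining gates.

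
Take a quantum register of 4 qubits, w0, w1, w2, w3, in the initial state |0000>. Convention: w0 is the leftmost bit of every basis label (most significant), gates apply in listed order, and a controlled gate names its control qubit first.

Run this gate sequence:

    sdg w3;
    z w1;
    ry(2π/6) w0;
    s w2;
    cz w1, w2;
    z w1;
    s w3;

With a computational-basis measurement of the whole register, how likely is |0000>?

Outcome |0000> occurs with probability 3/4.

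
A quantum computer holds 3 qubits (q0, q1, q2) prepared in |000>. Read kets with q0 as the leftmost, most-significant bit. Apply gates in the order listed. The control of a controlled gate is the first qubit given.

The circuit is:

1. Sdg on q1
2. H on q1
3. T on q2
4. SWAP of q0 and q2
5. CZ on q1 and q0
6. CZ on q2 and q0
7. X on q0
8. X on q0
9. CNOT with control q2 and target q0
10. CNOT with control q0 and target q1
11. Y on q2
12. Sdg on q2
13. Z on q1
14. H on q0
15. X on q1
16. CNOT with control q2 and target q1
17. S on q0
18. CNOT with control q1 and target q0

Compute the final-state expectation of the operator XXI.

The observable XXI averages to -1.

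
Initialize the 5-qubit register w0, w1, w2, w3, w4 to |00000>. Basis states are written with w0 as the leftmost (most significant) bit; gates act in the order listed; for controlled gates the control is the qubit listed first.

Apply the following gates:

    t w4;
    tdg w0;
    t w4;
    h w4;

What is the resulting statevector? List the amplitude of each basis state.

The final amplitudes are sqrt(2)/2 on |00000>, sqrt(2)/2 on |00001>, and 0 on every other basis state.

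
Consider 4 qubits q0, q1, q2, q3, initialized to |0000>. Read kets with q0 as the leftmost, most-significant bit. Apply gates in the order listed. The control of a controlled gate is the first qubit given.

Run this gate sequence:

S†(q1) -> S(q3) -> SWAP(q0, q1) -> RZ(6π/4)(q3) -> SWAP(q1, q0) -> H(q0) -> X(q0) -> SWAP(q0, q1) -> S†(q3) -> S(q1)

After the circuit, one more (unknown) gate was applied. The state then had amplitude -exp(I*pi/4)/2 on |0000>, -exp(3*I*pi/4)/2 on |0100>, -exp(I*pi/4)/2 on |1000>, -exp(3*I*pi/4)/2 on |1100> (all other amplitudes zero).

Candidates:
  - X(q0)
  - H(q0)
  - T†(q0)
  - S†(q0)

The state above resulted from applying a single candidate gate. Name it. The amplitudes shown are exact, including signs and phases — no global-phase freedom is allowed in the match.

The applied gate was H(q0).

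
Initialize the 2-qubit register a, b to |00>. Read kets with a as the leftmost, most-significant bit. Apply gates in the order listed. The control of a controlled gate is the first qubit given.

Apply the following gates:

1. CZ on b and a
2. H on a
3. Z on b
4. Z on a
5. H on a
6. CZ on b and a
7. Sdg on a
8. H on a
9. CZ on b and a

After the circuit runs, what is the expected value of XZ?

In the final state, XZ has expectation -1.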